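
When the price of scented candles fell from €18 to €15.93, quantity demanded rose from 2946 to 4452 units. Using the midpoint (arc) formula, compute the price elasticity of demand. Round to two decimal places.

ΔQ = 4452 − 2946 = 1506; ΔP = 15.93 − 18 = -2.07.
Midpoints: P̄ = 16.96, Q̄ = 3699.0.
ε = (ΔQ/ΔP)(P̄/Q̄) = (1506/-2.07)(16.96/3699.0).

-3.34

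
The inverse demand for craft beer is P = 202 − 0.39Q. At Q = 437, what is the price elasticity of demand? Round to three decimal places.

-0.185

At Q = 437, P = 202 − 0.39(437) = 31.57.
dP/dQ = −0.39, so dQ/dP = 1/(−0.39) = -2.564.
ε = (dQ/dP)(P/Q) = (-2.564)(31.57/437).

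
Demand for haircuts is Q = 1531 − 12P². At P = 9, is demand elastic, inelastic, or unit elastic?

Q = 559, dQ/dP = -216.
ε = (dQ/dP)(P/Q) ≈ -3.478.
|ε| = 3.48 > 1.

elastic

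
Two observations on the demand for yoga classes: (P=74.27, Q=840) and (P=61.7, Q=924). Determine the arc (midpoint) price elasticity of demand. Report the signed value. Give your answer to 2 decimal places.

ΔQ = 924 − 840 = 84; ΔP = 61.7 − 74.27 = -12.57.
Midpoints: P̄ = 67.98, Q̄ = 882.0.
ε = (ΔQ/ΔP)(P̄/Q̄) = (84/-12.57)(67.98/882.0).

-0.52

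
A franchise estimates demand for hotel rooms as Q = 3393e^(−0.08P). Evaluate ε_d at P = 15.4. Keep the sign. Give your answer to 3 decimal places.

At P = 15.4, Q = 989.767.
dQ/dP = −0.08·3393e^(−0.08P) = −0.08Q = -79.181.
ε = (dQ/dP)(P/Q) = (-79.181)(15.4/989.767).
|ε| > 1, so demand is elastic at this price.

-1.232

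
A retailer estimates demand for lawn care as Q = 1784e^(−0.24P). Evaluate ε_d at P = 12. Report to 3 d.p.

-2.880

At P = 12, Q = 100.144.
dQ/dP = −0.24·1784e^(−0.24P) = −0.24Q = -24.035.
ε = (dQ/dP)(P/Q) = (-24.035)(12/100.144).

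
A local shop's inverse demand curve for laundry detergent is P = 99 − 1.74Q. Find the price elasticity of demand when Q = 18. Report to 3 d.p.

At Q = 18, P = 99 − 1.74(18) = 67.68.
dP/dQ = −1.74, so dQ/dP = 1/(−1.74) = -0.575.
ε = (dQ/dP)(P/Q) = (-0.575)(67.68/18).

-2.161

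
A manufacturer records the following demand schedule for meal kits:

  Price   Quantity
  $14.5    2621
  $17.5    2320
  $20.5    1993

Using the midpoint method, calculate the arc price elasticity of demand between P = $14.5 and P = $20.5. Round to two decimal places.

At P = 14.5, Q = 2621; at P = 20.5, Q = 1993.
ΔQ = -628, ΔP = 6.0. Midpoints: P̄ = 17.50, Q̄ = 2307.0.
ε = (ΔQ/ΔP)(P̄/Q̄) = (-628/6.0)(17.50/2307.0).

-0.79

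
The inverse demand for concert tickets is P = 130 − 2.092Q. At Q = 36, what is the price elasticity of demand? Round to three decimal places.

-0.726

At Q = 36, P = 130 − 2.092(36) = 54.69.
dP/dQ = −2.092, so dQ/dP = 1/(−2.092) = -0.478.
ε = (dQ/dP)(P/Q) = (-0.478)(54.69/36).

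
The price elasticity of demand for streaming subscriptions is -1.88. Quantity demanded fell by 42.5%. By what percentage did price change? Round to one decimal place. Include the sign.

22.6%

%ΔP ≈ %ΔQ / ε = (-42.5%)/(-1.88) = 22.61%.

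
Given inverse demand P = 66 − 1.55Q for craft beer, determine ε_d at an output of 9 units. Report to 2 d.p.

-3.73

At Q = 9, P = 66 − 1.55(9) = 52.05.
dP/dQ = −1.55, so dQ/dP = 1/(−1.55) = -0.645.
ε = (dQ/dP)(P/Q) = (-0.645)(52.05/9).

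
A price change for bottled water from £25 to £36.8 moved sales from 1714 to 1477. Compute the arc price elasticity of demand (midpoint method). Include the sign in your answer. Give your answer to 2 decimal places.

ΔQ = 1477 − 1714 = -237; ΔP = 36.8 − 25 = 11.8.
Midpoints: P̄ = 30.90, Q̄ = 1595.5.
ε = (ΔQ/ΔP)(P̄/Q̄) = (-237/11.8)(30.90/1595.5).

-0.39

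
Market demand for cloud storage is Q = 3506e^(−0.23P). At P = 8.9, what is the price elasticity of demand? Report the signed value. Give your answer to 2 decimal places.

-2.05

At P = 8.9, Q = 452.701.
dQ/dP = −0.23·3506e^(−0.23P) = −0.23Q = -104.121.
ε = (dQ/dP)(P/Q) = (-104.121)(8.9/452.701).
|ε| > 1, so demand is elastic at this price.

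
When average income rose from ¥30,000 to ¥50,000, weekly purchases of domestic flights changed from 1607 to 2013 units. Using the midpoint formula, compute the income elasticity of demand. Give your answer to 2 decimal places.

0.45

ΔQ = 406, ΔI = 20000. Midpoints: Ī = 40,000, Q̄ = 1810.0.
ε_I = (ΔQ/ΔI)(Ī/Q̄) = (406/20000)(40000/1810.0).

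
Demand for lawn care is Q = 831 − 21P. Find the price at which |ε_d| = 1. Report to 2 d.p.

19.79

For linear demand Q = a − bP, ε = −bP/(a − bP). |ε| = 1 when bP = a − bP, i.e. P = a/(2b).
P = 831/(2·21) = 831/42 = 19.7857.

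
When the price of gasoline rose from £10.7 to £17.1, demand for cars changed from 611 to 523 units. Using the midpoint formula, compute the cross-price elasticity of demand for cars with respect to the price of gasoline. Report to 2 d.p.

ΔQ_x = 523 − 611 = -88; ΔP_y = 17.1 − 10.7 = 6.4.
Midpoints: P̄_y = 13.90, Q̄_x = 567.0.
ε_xy = (ΔQ_x/ΔP_y)(P̄_y/Q̄_x) = (-88/6.4)(13.90/567.0).

-0.34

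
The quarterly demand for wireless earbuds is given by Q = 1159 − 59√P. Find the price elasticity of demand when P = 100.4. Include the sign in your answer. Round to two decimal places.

At P = 100.4, Q = 567.821.
dQ/dP = −59/(2√P) = -2.944.
ε = (dQ/dP)(P/Q) = (-2.944)(100.4/567.821).

-0.52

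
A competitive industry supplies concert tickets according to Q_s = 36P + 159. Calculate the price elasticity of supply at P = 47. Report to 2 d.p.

0.91

At P = 47, Q_s = 1851.
dQ_s/dP = 36.
ε_s = (dQ_s/dP)(P/Q_s) = (36)(47/1851).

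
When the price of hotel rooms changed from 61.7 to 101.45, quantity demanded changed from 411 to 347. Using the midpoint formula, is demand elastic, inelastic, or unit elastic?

inelastic

Arc ε ≈ -0.347.
|ε| = 0.35 < 1.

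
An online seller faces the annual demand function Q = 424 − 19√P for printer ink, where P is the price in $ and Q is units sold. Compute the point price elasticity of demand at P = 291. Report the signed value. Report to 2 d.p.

At P = 291, Q = 99.884.
dQ/dP = −19/(2√P) = -0.557.
ε = (dQ/dP)(P/Q) = (-0.557)(291/99.884).
|ε| > 1, so demand is elastic at this price.

-1.62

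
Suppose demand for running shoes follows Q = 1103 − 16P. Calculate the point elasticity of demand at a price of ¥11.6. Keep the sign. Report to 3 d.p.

-0.202

At P = 11.6, Q = 917.400.
dQ/dP = −16.
ε = (dQ/dP)(P/Q) = (-16)(11.6/917.400).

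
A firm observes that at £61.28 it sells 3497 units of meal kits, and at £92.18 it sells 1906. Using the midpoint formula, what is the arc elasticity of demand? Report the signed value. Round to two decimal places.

-1.46

ΔQ = 1906 − 3497 = -1591; ΔP = 92.18 − 61.28 = 30.9.
Midpoints: P̄ = 76.73, Q̄ = 2701.5.
ε = (ΔQ/ΔP)(P̄/Q̄) = (-1591/30.9)(76.73/2701.5).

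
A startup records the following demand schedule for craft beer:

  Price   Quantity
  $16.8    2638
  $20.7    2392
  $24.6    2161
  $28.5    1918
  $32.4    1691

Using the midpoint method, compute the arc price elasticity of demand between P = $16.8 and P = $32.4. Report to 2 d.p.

At P = 16.8, Q = 2638; at P = 32.4, Q = 1691.
ΔQ = -947, ΔP = 15.6. Midpoints: P̄ = 24.60, Q̄ = 2164.5.
ε = (ΔQ/ΔP)(P̄/Q̄) = (-947/15.6)(24.60/2164.5).

-0.69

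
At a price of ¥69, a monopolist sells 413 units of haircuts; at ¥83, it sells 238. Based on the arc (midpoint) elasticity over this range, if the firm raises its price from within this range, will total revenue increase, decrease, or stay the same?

Arc ε = (-175/14)(76.00/325.5) ≈ -2.919.
|ε| = 2.92 > 1, so demand is elastic. A price rise therefore reduces total revenue.

decrease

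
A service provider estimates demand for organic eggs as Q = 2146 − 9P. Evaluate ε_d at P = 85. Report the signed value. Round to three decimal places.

At P = 85, Q = 1381.
dQ/dP = −9.
ε = (dQ/dP)(P/Q) = (-9)(85/1381).

-0.554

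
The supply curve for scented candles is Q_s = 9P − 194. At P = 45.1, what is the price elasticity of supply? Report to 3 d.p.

At P = 45.1, Q_s = 211.90.
dQ_s/dP = 9.
ε_s = (dQ_s/dP)(P/Q_s) = (9)(45.1/211.90).

1.916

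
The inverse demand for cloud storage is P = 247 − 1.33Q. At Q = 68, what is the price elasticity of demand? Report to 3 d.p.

At Q = 68, P = 247 − 1.33(68) = 156.56.
dP/dQ = −1.33, so dQ/dP = 1/(−1.33) = -0.752.
ε = (dQ/dP)(P/Q) = (-0.752)(156.56/68).

-1.731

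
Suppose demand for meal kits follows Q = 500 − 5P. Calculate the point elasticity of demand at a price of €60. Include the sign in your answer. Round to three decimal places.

-1.500

At P = 60, Q = 200.
dQ/dP = −5.
ε = (dQ/dP)(P/Q) = (-5)(60/200).
|ε| > 1, so demand is elastic at this price.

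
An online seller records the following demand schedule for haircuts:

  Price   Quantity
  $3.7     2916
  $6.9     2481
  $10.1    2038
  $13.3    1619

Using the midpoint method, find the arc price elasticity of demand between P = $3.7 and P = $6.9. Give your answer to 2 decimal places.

At P = 3.7, Q = 2916; at P = 6.9, Q = 2481.
ΔQ = -435, ΔP = 3.2. Midpoints: P̄ = 5.30, Q̄ = 2698.5.
ε = (ΔQ/ΔP)(P̄/Q̄) = (-435/3.2)(5.30/2698.5).

-0.27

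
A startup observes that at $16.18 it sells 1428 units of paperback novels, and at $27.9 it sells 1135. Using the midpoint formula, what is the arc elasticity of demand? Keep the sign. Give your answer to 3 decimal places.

-0.430

ΔQ = 1135 − 1428 = -293; ΔP = 27.9 − 16.18 = 11.72.
Midpoints: P̄ = 22.04, Q̄ = 1281.5.
ε = (ΔQ/ΔP)(P̄/Q̄) = (-293/11.72)(22.04/1281.5).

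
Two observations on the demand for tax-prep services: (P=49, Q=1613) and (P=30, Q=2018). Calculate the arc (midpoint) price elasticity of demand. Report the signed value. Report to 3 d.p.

-0.464

ΔQ = 2018 − 1613 = 405; ΔP = 30 − 49 = -19.
Midpoints: P̄ = 39.50, Q̄ = 1815.5.
ε = (ΔQ/ΔP)(P̄/Q̄) = (405/-19)(39.50/1815.5).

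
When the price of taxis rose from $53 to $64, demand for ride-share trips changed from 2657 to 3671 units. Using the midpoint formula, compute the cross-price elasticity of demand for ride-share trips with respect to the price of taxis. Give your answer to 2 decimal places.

1.70

ΔQ_x = 3671 − 2657 = 1014; ΔP_y = 64 − 53 = 11.
Midpoints: P̄_y = 58.50, Q̄_x = 3164.0.
ε_xy = (ΔQ_x/ΔP_y)(P̄_y/Q̄_x) = (1014/11)(58.50/3164.0).
ε_xy > 0, so the goods are substitutes.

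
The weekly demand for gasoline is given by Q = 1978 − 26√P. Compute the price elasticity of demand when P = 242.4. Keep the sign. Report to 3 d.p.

-0.129

At P = 242.4, Q = 1573.201.
dQ/dP = −26/(2√P) = -0.835.
ε = (dQ/dP)(P/Q) = (-0.835)(242.4/1573.201).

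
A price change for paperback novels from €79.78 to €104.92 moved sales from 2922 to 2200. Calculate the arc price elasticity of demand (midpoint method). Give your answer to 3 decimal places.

-1.036

ΔQ = 2200 − 2922 = -722; ΔP = 104.92 − 79.78 = 25.14.
Midpoints: P̄ = 92.35, Q̄ = 2561.0.
ε = (ΔQ/ΔP)(P̄/Q̄) = (-722/25.14)(92.35/2561.0).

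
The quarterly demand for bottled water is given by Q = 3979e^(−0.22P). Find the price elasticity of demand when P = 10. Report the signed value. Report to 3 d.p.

-2.200

At P = 10, Q = 440.886.
dQ/dP = −0.22·3979e^(−0.22P) = −0.22Q = -96.995.
ε = (dQ/dP)(P/Q) = (-96.995)(10/440.886).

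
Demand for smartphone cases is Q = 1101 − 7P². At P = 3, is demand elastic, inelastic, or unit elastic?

Q = 1038, dQ/dP = -42.
ε = (dQ/dP)(P/Q) ≈ -0.121.
|ε| = 0.12 < 1.

inelastic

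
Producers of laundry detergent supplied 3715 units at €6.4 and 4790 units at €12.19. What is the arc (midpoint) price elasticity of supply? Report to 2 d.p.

ΔQ = 4790 − 3715 = 1075; ΔP = 12.19 − 6.4 = 5.79.
Midpoints: P̄ = 9.29, Q̄ = 4252.5.
ε_s = (ΔQ/ΔP)(P̄/Q̄) = (1075/5.79)(9.29/4252.5).

0.41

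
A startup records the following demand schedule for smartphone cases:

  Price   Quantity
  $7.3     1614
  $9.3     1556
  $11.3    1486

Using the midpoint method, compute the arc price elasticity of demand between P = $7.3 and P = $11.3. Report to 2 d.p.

-0.19

At P = 7.3, Q = 1614; at P = 11.3, Q = 1486.
ΔQ = -128, ΔP = 4.0. Midpoints: P̄ = 9.30, Q̄ = 1550.0.
ε = (ΔQ/ΔP)(P̄/Q̄) = (-128/4.0)(9.30/1550.0).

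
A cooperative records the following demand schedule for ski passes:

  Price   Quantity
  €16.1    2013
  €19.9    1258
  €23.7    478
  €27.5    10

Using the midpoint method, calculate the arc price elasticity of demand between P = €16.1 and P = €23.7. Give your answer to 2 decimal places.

-3.23

At P = 16.1, Q = 2013; at P = 23.7, Q = 478.
ΔQ = -1535, ΔP = 7.6. Midpoints: P̄ = 19.90, Q̄ = 1245.5.
ε = (ΔQ/ΔP)(P̄/Q̄) = (-1535/7.6)(19.90/1245.5).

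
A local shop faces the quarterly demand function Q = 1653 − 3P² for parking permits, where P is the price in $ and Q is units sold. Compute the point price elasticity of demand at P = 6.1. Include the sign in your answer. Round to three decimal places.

At P = 6.1, Q = 1541.370.
dQ/dP = −6P = -36.600.
ε = (dQ/dP)(P/Q) = (-36.600)(6.1/1541.370).

-0.145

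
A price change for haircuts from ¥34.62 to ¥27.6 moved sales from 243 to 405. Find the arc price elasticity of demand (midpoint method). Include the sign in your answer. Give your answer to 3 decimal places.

ΔQ = 405 − 243 = 162; ΔP = 27.6 − 34.62 = -7.02.
Midpoints: P̄ = 31.11, Q̄ = 324.0.
ε = (ΔQ/ΔP)(P̄/Q̄) = (162/-7.02)(31.11/324.0).

-2.216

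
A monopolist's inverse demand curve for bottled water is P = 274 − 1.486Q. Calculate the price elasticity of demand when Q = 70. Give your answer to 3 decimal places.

At Q = 70, P = 274 − 1.486(70) = 169.98.
dP/dQ = −1.486, so dQ/dP = 1/(−1.486) = -0.673.
ε = (dQ/dP)(P/Q) = (-0.673)(169.98/70).

-1.634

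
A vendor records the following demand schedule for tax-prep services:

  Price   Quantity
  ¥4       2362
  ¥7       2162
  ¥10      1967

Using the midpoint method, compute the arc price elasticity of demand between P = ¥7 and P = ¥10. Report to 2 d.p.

-0.27

At P = 7, Q = 2162; at P = 10, Q = 1967.
ΔQ = -195, ΔP = 3. Midpoints: P̄ = 8.50, Q̄ = 2064.5.
ε = (ΔQ/ΔP)(P̄/Q̄) = (-195/3)(8.50/2064.5).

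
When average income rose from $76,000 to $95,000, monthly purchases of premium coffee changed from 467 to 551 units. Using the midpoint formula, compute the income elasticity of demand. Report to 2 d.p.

ΔQ = 84, ΔI = 19000. Midpoints: Ī = 85,500, Q̄ = 509.0.
ε_I = (ΔQ/ΔI)(Ī/Q̄) = (84/19000)(85500/509.0).

0.74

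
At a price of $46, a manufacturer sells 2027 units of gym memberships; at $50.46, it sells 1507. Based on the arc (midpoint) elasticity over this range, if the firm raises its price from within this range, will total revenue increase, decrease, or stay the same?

decrease

Arc ε = (-520/4.46)(48.23/1767.0) ≈ -3.182.
|ε| = 3.18 > 1, so demand is elastic. A price rise therefore reduces total revenue.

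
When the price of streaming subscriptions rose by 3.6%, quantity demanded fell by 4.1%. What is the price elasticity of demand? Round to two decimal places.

ε = %ΔQ / %ΔP = (-4.1)/(3.6) = -1.139.

-1.14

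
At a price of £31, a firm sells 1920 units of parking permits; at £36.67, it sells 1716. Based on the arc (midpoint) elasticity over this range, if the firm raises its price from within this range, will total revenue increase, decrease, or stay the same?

increase

Arc ε = (-204/5.67)(33.84/1818.0) ≈ -0.670.
|ε| = 0.67 < 1, so demand is inelastic. A price rise therefore raises total revenue.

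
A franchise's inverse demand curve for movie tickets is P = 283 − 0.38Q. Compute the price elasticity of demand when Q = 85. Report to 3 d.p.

-7.762

At Q = 85, P = 283 − 0.38(85) = 250.70.
dP/dQ = −0.38, so dQ/dP = 1/(−0.38) = -2.632.
ε = (dQ/dP)(P/Q) = (-2.632)(250.70/85).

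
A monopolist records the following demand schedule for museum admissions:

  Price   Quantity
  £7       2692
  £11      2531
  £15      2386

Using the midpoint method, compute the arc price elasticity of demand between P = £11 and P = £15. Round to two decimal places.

At P = 11, Q = 2531; at P = 15, Q = 2386.
ΔQ = -145, ΔP = 4. Midpoints: P̄ = 13.00, Q̄ = 2458.5.
ε = (ΔQ/ΔP)(P̄/Q̄) = (-145/4)(13.00/2458.5).

-0.19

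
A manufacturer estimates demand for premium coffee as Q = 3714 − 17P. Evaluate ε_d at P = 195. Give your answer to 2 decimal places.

At P = 195, Q = 399.
dQ/dP = −17.
ε = (dQ/dP)(P/Q) = (-17)(195/399).

-8.31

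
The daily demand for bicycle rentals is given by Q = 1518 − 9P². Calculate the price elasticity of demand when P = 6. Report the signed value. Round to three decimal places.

-0.543

At P = 6, Q = 1194.
dQ/dP = −18P = -108.
ε = (dQ/dP)(P/Q) = (-108)(6/1194).
|ε| < 1, so demand is inelastic at this price.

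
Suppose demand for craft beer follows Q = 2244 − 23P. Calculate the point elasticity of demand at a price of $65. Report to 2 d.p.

-2.00

At P = 65, Q = 749.
dQ/dP = −23.
ε = (dQ/dP)(P/Q) = (-23)(65/749).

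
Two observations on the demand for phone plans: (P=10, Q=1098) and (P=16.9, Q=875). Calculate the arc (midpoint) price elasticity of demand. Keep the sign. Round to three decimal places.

ΔQ = 875 − 1098 = -223; ΔP = 16.9 − 10 = 6.9.
Midpoints: P̄ = 13.45, Q̄ = 986.5.
ε = (ΔQ/ΔP)(P̄/Q̄) = (-223/6.9)(13.45/986.5).

-0.441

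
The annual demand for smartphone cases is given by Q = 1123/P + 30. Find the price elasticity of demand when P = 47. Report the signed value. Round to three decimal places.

At P = 47, Q = 53.894.
dQ/dP = −1123/P² = -0.508.
ε = (dQ/dP)(P/Q) = (-0.508)(47/53.894).
|ε| < 1, so demand is inelastic at this price.

-0.443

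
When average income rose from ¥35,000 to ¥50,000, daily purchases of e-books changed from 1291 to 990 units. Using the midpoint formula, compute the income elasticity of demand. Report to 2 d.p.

-0.75

ΔQ = -301, ΔI = 15000. Midpoints: Ī = 42,500, Q̄ = 1140.5.
ε_I = (ΔQ/ΔI)(Ī/Q̄) = (-301/15000)(42500/1140.5).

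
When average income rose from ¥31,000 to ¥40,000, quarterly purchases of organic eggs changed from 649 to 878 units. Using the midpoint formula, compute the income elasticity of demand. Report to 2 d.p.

1.18

ΔQ = 229, ΔI = 9000. Midpoints: Ī = 35,500, Q̄ = 763.5.
ε_I = (ΔQ/ΔI)(Ī/Q̄) = (229/9000)(35500/763.5).
ε_I > 0, so the good is normal.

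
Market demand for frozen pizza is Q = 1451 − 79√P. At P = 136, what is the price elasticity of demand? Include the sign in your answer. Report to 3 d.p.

At P = 136, Q = 529.710.
dQ/dP = −79/(2√P) = -3.387.
ε = (dQ/dP)(P/Q) = (-3.387)(136/529.710).
|ε| < 1, so demand is inelastic at this price.

-0.870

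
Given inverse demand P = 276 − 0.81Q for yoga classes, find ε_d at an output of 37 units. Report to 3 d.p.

-8.209

At Q = 37, P = 276 − 0.81(37) = 246.03.
dP/dQ = −0.81, so dQ/dP = 1/(−0.81) = -1.235.
ε = (dQ/dP)(P/Q) = (-1.235)(246.03/37).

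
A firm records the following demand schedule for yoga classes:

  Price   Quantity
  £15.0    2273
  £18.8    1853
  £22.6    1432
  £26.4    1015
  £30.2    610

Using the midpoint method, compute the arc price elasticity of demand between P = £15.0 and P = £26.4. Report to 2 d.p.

-1.39

At P = 15.0, Q = 2273; at P = 26.4, Q = 1015.
ΔQ = -1258, ΔP = 11.4. Midpoints: P̄ = 20.70, Q̄ = 1644.0.
ε = (ΔQ/ΔP)(P̄/Q̄) = (-1258/11.4)(20.70/1644.0).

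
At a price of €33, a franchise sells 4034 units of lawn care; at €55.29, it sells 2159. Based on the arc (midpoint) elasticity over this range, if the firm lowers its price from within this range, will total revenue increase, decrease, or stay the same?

Arc ε = (-1875/22.29)(44.14/3096.5) ≈ -1.199.
|ε| = 1.20 > 1, so demand is elastic. A price cut therefore raises total revenue.

increase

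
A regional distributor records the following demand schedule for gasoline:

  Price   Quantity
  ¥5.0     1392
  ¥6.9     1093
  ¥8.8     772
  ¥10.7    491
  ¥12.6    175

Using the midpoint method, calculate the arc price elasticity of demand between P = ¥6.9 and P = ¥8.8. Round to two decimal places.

At P = 6.9, Q = 1093; at P = 8.8, Q = 772.
ΔQ = -321, ΔP = 1.9. Midpoints: P̄ = 7.85, Q̄ = 932.5.
ε = (ΔQ/ΔP)(P̄/Q̄) = (-321/1.9)(7.85/932.5).

-1.42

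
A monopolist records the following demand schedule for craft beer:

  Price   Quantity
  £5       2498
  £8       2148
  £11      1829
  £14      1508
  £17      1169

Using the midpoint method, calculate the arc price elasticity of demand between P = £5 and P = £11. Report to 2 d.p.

-0.41

At P = 5, Q = 2498; at P = 11, Q = 1829.
ΔQ = -669, ΔP = 6. Midpoints: P̄ = 8.00, Q̄ = 2163.5.
ε = (ΔQ/ΔP)(P̄/Q̄) = (-669/6)(8.00/2163.5).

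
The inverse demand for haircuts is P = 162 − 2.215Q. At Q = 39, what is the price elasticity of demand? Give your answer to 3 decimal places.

At Q = 39, P = 162 − 2.215(39) = 75.62.
dP/dQ = −2.215, so dQ/dP = 1/(−2.215) = -0.451.
ε = (dQ/dP)(P/Q) = (-0.451)(75.62/39).

-0.875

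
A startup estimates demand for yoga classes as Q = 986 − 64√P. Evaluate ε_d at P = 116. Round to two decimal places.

At P = 116, Q = 296.699.
dQ/dP = −64/(2√P) = -2.971.
ε = (dQ/dP)(P/Q) = (-2.971)(116/296.699).

-1.16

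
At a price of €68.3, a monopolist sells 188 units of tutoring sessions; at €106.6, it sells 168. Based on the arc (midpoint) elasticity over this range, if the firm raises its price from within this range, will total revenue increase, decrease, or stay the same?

Arc ε = (-20/38.3)(87.45/178.0) ≈ -0.257.
|ε| = 0.26 < 1, so demand is inelastic. A price rise therefore raises total revenue.

increase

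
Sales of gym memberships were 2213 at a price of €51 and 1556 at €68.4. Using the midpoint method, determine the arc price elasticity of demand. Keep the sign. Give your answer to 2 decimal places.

-1.20

ΔQ = 1556 − 2213 = -657; ΔP = 68.4 − 51 = 17.4.
Midpoints: P̄ = 59.70, Q̄ = 1884.5.
ε = (ΔQ/ΔP)(P̄/Q̄) = (-657/17.4)(59.70/1884.5).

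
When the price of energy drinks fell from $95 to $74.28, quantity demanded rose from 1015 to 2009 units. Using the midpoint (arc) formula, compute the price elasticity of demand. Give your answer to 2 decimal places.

ΔQ = 2009 − 1015 = 994; ΔP = 74.28 − 95 = -20.72.
Midpoints: P̄ = 84.64, Q̄ = 1512.0.
ε = (ΔQ/ΔP)(P̄/Q̄) = (994/-20.72)(84.64/1512.0).

-2.69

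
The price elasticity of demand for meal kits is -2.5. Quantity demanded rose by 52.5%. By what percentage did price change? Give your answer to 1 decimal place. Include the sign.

-21.0%

%ΔP ≈ %ΔQ / ε = (52.5%)/(-2.5) = -21.00%.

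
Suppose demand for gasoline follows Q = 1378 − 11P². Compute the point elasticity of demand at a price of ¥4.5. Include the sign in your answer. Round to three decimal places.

-0.386

At P = 4.5, Q = 1155.250.
dQ/dP = −22P = -99.
ε = (dQ/dP)(P/Q) = (-99)(4.5/1155.250).
|ε| < 1, so demand is inelastic at this price.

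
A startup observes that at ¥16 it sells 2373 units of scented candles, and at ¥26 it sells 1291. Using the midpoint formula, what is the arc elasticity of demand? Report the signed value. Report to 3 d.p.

ΔQ = 1291 − 2373 = -1082; ΔP = 26 − 16 = 10.
Midpoints: P̄ = 21.00, Q̄ = 1832.0.
ε = (ΔQ/ΔP)(P̄/Q̄) = (-1082/10)(21.00/1832.0).

-1.240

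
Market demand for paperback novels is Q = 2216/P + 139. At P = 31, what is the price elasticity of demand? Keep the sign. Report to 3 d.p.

At P = 31, Q = 210.484.
dQ/dP = −2216/P² = -2.306.
ε = (dQ/dP)(P/Q) = (-2.306)(31/210.484).
|ε| < 1, so demand is inelastic at this price.

-0.340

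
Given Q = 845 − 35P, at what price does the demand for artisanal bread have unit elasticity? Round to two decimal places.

For linear demand Q = a − bP, ε = −bP/(a − bP). |ε| = 1 when bP = a − bP, i.e. P = a/(2b).
P = 845/(2·35) = 845/70 = 12.0714.

12.07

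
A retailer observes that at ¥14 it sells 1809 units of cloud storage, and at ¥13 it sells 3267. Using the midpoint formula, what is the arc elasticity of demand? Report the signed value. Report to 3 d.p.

ΔQ = 3267 − 1809 = 1458; ΔP = 13 − 14 = -1.
Midpoints: P̄ = 13.50, Q̄ = 2538.0.
ε = (ΔQ/ΔP)(P̄/Q̄) = (1458/-1)(13.50/2538.0).

-7.755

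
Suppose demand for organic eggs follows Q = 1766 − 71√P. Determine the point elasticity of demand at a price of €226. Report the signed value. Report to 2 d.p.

-0.76

At P = 226, Q = 698.636.
dQ/dP = −71/(2√P) = -2.361.
ε = (dQ/dP)(P/Q) = (-2.361)(226/698.636).
|ε| < 1, so demand is inelastic at this price.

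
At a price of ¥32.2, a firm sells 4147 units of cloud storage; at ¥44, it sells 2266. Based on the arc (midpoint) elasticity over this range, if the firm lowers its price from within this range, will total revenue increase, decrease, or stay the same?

Arc ε = (-1881/11.8)(38.10/3206.5) ≈ -1.894.
|ε| = 1.89 > 1, so demand is elastic. A price cut therefore raises total revenue.

increase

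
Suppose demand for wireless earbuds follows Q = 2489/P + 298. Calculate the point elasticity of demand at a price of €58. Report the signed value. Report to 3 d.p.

-0.126

At P = 58, Q = 340.914.
dQ/dP = −2489/P² = -0.740.
ε = (dQ/dP)(P/Q) = (-0.740)(58/340.914).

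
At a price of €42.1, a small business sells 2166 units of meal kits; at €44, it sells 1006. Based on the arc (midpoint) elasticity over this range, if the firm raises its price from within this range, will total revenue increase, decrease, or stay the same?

Arc ε = (-1160/1.9)(43.05/1586.0) ≈ -16.572.
|ε| = 16.57 > 1, so demand is elastic. A price rise therefore reduces total revenue.

decrease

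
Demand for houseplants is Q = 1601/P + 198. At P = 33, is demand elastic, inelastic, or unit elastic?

inelastic

Q = 246.515, dQ/dP = -1.470.
ε = (dQ/dP)(P/Q) ≈ -0.197.
|ε| = 0.20 < 1.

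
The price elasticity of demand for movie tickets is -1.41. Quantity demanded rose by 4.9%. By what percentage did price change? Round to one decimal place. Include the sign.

-3.5%

%ΔP ≈ %ΔQ / ε = (4.9%)/(-1.41) = -3.48%.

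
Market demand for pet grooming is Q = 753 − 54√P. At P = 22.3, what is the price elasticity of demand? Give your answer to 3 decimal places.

-0.256

At P = 22.3, Q = 497.996.
dQ/dP = −54/(2√P) = -5.718.
ε = (dQ/dP)(P/Q) = (-5.718)(22.3/497.996).
|ε| < 1, so demand is inelastic at this price.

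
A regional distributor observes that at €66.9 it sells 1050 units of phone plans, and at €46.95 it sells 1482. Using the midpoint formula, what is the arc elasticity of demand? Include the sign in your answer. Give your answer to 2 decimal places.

-0.97

ΔQ = 1482 − 1050 = 432; ΔP = 46.95 − 66.9 = -19.95.
Midpoints: P̄ = 56.93, Q̄ = 1266.0.
ε = (ΔQ/ΔP)(P̄/Q̄) = (432/-19.95)(56.93/1266.0).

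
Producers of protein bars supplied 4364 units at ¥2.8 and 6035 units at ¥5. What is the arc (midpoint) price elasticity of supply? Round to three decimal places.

0.570

ΔQ = 6035 − 4364 = 1671; ΔP = 5 − 2.8 = 2.2.
Midpoints: P̄ = 3.90, Q̄ = 5199.5.
ε_s = (ΔQ/ΔP)(P̄/Q̄) = (1671/2.2)(3.90/5199.5).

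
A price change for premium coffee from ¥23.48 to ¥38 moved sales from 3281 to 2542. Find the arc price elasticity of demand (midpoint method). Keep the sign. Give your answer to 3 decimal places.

ΔQ = 2542 − 3281 = -739; ΔP = 38 − 23.48 = 14.52.
Midpoints: P̄ = 30.74, Q̄ = 2911.5.
ε = (ΔQ/ΔP)(P̄/Q̄) = (-739/14.52)(30.74/2911.5).

-0.537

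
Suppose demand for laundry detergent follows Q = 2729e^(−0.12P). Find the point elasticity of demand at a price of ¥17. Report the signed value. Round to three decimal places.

-2.040

At P = 17, Q = 354.848.
dQ/dP = −0.12·2729e^(−0.12P) = −0.12Q = -42.582.
ε = (dQ/dP)(P/Q) = (-42.582)(17/354.848).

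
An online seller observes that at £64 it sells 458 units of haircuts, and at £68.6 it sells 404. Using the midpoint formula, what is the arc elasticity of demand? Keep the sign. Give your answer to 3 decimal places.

ΔQ = 404 − 458 = -54; ΔP = 68.6 − 64 = 4.6.
Midpoints: P̄ = 66.30, Q̄ = 431.0.
ε = (ΔQ/ΔP)(P̄/Q̄) = (-54/4.6)(66.30/431.0).

-1.806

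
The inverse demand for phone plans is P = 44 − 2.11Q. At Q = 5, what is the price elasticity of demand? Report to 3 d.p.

At Q = 5, P = 44 − 2.11(5) = 33.45.
dP/dQ = −2.11, so dQ/dP = 1/(−2.11) = -0.474.
ε = (dQ/dP)(P/Q) = (-0.474)(33.45/5).

-3.171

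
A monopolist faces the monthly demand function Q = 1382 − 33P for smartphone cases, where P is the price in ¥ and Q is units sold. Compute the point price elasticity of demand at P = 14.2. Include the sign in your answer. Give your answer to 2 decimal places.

-0.51

At P = 14.2, Q = 913.400.
dQ/dP = −33.
ε = (dQ/dP)(P/Q) = (-33)(14.2/913.400).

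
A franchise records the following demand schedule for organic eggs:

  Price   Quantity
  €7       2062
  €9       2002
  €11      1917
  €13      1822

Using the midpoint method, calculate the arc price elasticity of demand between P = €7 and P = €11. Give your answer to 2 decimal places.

At P = 7, Q = 2062; at P = 11, Q = 1917.
ΔQ = -145, ΔP = 4. Midpoints: P̄ = 9.00, Q̄ = 1989.5.
ε = (ΔQ/ΔP)(P̄/Q̄) = (-145/4)(9.00/1989.5).

-0.16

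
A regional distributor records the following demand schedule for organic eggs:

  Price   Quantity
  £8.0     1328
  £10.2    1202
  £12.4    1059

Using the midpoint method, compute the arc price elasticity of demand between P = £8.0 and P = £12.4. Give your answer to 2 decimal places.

At P = 8.0, Q = 1328; at P = 12.4, Q = 1059.
ΔQ = -269, ΔP = 4.4. Midpoints: P̄ = 10.20, Q̄ = 1193.5.
ε = (ΔQ/ΔP)(P̄/Q̄) = (-269/4.4)(10.20/1193.5).

-0.52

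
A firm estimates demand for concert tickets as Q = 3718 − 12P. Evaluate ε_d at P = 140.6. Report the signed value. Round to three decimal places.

At P = 140.6, Q = 2030.800.
dQ/dP = −12.
ε = (dQ/dP)(P/Q) = (-12)(140.6/2030.800).

-0.831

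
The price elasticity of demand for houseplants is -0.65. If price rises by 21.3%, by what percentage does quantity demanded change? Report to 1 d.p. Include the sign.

-13.8%

%ΔQ ≈ ε × %ΔP = (-0.65)(21.3%) = -13.85%.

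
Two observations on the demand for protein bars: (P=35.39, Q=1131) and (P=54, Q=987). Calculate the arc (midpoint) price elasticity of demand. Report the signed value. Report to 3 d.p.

ΔQ = 987 − 1131 = -144; ΔP = 54 − 35.39 = 18.61.
Midpoints: P̄ = 44.70, Q̄ = 1059.0.
ε = (ΔQ/ΔP)(P̄/Q̄) = (-144/18.61)(44.70/1059.0).

-0.327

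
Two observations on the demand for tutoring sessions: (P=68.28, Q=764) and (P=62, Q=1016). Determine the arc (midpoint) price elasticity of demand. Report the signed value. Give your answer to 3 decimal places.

ΔQ = 1016 − 764 = 252; ΔP = 62 − 68.28 = -6.28.
Midpoints: P̄ = 65.14, Q̄ = 890.0.
ε = (ΔQ/ΔP)(P̄/Q̄) = (252/-6.28)(65.14/890.0).

-2.937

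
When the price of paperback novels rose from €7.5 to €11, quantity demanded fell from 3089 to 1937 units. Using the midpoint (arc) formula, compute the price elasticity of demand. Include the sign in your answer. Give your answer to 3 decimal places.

ΔQ = 1937 − 3089 = -1152; ΔP = 11 − 7.5 = 3.5.
Midpoints: P̄ = 9.25, Q̄ = 2513.0.
ε = (ΔQ/ΔP)(P̄/Q̄) = (-1152/3.5)(9.25/2513.0).

-1.212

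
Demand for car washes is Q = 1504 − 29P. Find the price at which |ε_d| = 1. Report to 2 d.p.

25.93

For linear demand Q = a − bP, ε = −bP/(a − bP). |ε| = 1 when bP = a − bP, i.e. P = a/(2b).
P = 1504/(2·29) = 1504/58 = 25.9310.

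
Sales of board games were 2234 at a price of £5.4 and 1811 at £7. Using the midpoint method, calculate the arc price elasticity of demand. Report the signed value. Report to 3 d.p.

-0.810

ΔQ = 1811 − 2234 = -423; ΔP = 7 − 5.4 = 1.6.
Midpoints: P̄ = 6.20, Q̄ = 2022.5.
ε = (ΔQ/ΔP)(P̄/Q̄) = (-423/1.6)(6.20/2022.5).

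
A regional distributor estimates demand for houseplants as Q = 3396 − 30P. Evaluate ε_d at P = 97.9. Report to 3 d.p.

-6.399

At P = 97.9, Q = 459.
dQ/dP = −30.
ε = (dQ/dP)(P/Q) = (-30)(97.9/459).
|ε| > 1, so demand is elastic at this price.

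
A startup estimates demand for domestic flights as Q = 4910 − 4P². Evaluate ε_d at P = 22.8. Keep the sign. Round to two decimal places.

-1.47

At P = 22.8, Q = 2830.640.
dQ/dP = −8P = -182.400.
ε = (dQ/dP)(P/Q) = (-182.400)(22.8/2830.640).
|ε| > 1, so demand is elastic at this price.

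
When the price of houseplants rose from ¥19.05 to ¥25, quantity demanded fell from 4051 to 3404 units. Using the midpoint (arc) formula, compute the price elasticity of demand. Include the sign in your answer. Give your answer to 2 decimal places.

-0.64

ΔQ = 3404 − 4051 = -647; ΔP = 25 − 19.05 = 5.95.
Midpoints: P̄ = 22.02, Q̄ = 3727.5.
ε = (ΔQ/ΔP)(P̄/Q̄) = (-647/5.95)(22.02/3727.5).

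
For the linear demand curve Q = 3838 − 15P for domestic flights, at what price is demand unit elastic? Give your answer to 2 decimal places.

127.93

For linear demand Q = a − bP, ε = −bP/(a − bP). |ε| = 1 when bP = a − bP, i.e. P = a/(2b).
P = 3838/(2·15) = 3838/30 = 127.9333.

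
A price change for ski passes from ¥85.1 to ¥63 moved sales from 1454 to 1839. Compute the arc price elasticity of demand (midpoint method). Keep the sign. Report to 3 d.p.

ΔQ = 1839 − 1454 = 385; ΔP = 63 − 85.1 = -22.1.
Midpoints: P̄ = 74.05, Q̄ = 1646.5.
ε = (ΔQ/ΔP)(P̄/Q̄) = (385/-22.1)(74.05/1646.5).

-0.783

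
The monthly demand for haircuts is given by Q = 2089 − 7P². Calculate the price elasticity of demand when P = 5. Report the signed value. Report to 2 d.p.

-0.18

At P = 5, Q = 1914.
dQ/dP = −14P = -70.
ε = (dQ/dP)(P/Q) = (-70)(5/1914).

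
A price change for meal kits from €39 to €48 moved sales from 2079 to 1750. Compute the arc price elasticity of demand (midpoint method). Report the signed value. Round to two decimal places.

ΔQ = 1750 − 2079 = -329; ΔP = 48 − 39 = 9.
Midpoints: P̄ = 43.50, Q̄ = 1914.5.
ε = (ΔQ/ΔP)(P̄/Q̄) = (-329/9)(43.50/1914.5).

-0.83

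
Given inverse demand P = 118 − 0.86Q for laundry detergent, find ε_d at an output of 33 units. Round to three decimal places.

At Q = 33, P = 118 − 0.86(33) = 89.62.
dP/dQ = −0.86, so dQ/dP = 1/(−0.86) = -1.163.
ε = (dQ/dP)(P/Q) = (-1.163)(89.62/33).

-3.158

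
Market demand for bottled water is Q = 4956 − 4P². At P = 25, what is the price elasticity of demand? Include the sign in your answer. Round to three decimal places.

-2.036

At P = 25, Q = 2456.
dQ/dP = −8P = -200.
ε = (dQ/dP)(P/Q) = (-200)(25/2456).
|ε| > 1, so demand is elastic at this price.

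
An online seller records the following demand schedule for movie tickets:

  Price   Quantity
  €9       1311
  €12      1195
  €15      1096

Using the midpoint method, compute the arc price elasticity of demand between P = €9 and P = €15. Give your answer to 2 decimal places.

At P = 9, Q = 1311; at P = 15, Q = 1096.
ΔQ = -215, ΔP = 6. Midpoints: P̄ = 12.00, Q̄ = 1203.5.
ε = (ΔQ/ΔP)(P̄/Q̄) = (-215/6)(12.00/1203.5).

-0.36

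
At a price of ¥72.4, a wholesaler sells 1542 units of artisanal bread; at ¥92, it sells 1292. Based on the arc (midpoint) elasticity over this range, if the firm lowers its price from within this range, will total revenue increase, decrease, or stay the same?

Arc ε = (-250/19.6)(82.20/1417.0) ≈ -0.740.
|ε| = 0.74 < 1, so demand is inelastic. A price cut therefore reduces total revenue.

decrease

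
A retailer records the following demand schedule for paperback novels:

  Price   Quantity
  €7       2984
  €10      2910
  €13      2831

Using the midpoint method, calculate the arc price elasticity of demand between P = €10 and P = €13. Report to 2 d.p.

-0.11

At P = 10, Q = 2910; at P = 13, Q = 2831.
ΔQ = -79, ΔP = 3. Midpoints: P̄ = 11.50, Q̄ = 2870.5.
ε = (ΔQ/ΔP)(P̄/Q̄) = (-79/3)(11.50/2870.5).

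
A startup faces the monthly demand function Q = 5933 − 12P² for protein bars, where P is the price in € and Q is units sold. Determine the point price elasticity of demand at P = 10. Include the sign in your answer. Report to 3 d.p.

At P = 10, Q = 4733.
dQ/dP = −24P = -240.
ε = (dQ/dP)(P/Q) = (-240)(10/4733).

-0.507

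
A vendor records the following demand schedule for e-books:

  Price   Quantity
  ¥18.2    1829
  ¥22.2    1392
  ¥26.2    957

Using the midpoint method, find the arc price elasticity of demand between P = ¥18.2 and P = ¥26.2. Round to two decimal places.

At P = 18.2, Q = 1829; at P = 26.2, Q = 957.
ΔQ = -872, ΔP = 8.0. Midpoints: P̄ = 22.20, Q̄ = 1393.0.
ε = (ΔQ/ΔP)(P̄/Q̄) = (-872/8.0)(22.20/1393.0).

-1.74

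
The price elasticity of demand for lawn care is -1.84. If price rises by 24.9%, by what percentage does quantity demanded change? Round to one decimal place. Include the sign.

-45.8%

%ΔQ ≈ ε × %ΔP = (-1.84)(24.9%) = -45.82%.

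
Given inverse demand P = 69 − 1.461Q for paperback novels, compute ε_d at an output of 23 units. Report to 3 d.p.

-1.053

At Q = 23, P = 69 − 1.461(23) = 35.40.
dP/dQ = −1.461, so dQ/dP = 1/(−1.461) = -0.684.
ε = (dQ/dP)(P/Q) = (-0.684)(35.40/23).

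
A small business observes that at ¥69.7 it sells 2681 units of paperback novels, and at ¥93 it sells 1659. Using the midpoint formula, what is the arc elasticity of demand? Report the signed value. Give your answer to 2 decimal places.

-1.64

ΔQ = 1659 − 2681 = -1022; ΔP = 93 − 69.7 = 23.3.
Midpoints: P̄ = 81.35, Q̄ = 2170.0.
ε = (ΔQ/ΔP)(P̄/Q̄) = (-1022/23.3)(81.35/2170.0).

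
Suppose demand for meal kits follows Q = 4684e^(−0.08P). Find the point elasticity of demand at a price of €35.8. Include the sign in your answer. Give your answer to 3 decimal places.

At P = 35.8, Q = 267.176.
dQ/dP = −0.08·4684e^(−0.08P) = −0.08Q = -21.374.
ε = (dQ/dP)(P/Q) = (-21.374)(35.8/267.176).
|ε| > 1, so demand is elastic at this price.

-2.864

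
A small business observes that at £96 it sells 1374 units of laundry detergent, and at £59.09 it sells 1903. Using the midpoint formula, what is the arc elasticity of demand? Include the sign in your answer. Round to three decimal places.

-0.678

ΔQ = 1903 − 1374 = 529; ΔP = 59.09 − 96 = -36.91.
Midpoints: P̄ = 77.55, Q̄ = 1638.5.
ε = (ΔQ/ΔP)(P̄/Q̄) = (529/-36.91)(77.55/1638.5).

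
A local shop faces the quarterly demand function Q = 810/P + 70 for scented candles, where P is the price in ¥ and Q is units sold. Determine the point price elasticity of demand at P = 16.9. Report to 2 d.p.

-0.41

At P = 16.9, Q = 117.929.
dQ/dP = −810/P² = -2.836.
ε = (dQ/dP)(P/Q) = (-2.836)(16.9/117.929).
|ε| < 1, so demand is inelastic at this price.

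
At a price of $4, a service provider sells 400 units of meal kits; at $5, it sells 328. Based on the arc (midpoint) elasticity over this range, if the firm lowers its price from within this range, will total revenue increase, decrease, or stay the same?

Arc ε = (-72/1)(4.50/364.0) ≈ -0.890.
|ε| = 0.89 < 1, so demand is inelastic. A price cut therefore reduces total revenue.

decrease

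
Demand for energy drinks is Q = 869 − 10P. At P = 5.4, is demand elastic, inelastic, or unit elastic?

inelastic

Q = 815, dQ/dP = -10.
ε = (dQ/dP)(P/Q) ≈ -0.066.
|ε| = 0.07 < 1.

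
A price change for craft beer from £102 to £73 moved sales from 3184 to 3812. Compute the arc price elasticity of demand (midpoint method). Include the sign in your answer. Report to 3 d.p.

-0.542

ΔQ = 3812 − 3184 = 628; ΔP = 73 − 102 = -29.
Midpoints: P̄ = 87.50, Q̄ = 3498.0.
ε = (ΔQ/ΔP)(P̄/Q̄) = (628/-29)(87.50/3498.0).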